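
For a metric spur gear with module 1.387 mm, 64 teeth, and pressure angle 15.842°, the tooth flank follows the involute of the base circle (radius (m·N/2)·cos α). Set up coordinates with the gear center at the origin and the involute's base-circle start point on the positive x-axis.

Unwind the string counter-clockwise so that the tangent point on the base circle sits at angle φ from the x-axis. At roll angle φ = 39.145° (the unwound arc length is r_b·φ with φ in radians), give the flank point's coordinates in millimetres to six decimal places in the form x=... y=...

x=51.530364 y=4.330525

pitch radius r_p = m·N/2 = 1.387·64/2 = 44.384000
base radius r_b = r_p·cos α = 44.384000·cos 15.842° = 42.698213
roll angle φ = 39.145° = 0.68320914 rad
x = r_b·(cos φ + φ·sin φ) = 42.698213·(0.77555084 + 0.68320914·0.63128512) = 51.530364
y = r_b·(sin φ − φ·cos φ) = 42.698213·(0.63128512 − 0.68320914·0.77555084) = 4.330525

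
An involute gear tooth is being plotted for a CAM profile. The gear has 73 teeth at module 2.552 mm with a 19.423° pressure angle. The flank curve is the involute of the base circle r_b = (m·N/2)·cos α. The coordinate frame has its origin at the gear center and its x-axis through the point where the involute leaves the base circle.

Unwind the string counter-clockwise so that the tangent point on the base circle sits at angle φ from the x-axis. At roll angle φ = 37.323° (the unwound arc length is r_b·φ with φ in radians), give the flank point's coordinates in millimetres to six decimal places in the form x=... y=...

x=104.553998 y=7.755773

pitch radius r_p = m·N/2 = 2.552·73/2 = 93.148000
base radius r_b = r_p·cos α = 93.148000·cos 19.423° = 87.846877
roll angle φ = 37.323° = 0.65140924 rad
x = r_b·(cos φ + φ·sin φ) = 87.846877·(0.79523016 + 0.65140924·0.60630767) = 104.553998
y = r_b·(sin φ − φ·cos φ) = 87.846877·(0.60630767 − 0.65140924·0.79523016) = 7.755773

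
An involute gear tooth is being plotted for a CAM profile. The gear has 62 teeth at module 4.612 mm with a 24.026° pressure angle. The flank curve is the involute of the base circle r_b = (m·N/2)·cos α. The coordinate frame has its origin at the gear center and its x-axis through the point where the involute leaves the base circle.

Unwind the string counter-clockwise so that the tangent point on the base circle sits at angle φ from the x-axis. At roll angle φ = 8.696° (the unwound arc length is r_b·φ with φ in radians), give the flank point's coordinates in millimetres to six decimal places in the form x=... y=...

x=132.080401 y=0.151832

pitch radius r_p = m·N/2 = 4.612·62/2 = 142.972000
base radius r_b = r_p·cos α = 142.972000·cos 24.026° = 130.585019
roll angle φ = 8.696° = 0.15177383 rad
x = r_b·(cos φ + φ·sin φ) = 130.585019·(0.98850444 + 0.15177383·0.15119181) = 132.080401
y = r_b·(sin φ − φ·cos φ) = 130.585019·(0.15119181 − 0.15177383·0.98850444) = 0.151832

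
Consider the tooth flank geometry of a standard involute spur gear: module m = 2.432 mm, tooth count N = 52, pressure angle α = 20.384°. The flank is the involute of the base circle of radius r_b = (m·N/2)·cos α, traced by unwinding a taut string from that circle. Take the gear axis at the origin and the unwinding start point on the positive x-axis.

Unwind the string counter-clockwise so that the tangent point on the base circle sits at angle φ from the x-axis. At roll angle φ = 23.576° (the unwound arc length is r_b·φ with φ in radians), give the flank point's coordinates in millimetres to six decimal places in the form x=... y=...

pitch radius r_p = m·N/2 = 2.432·52/2 = 63.232000
base radius r_b = r_p·cos α = 63.232000·cos 20.384° = 59.272367
roll angle φ = 23.576° = 0.41147882 rad
x = r_b·(cos φ + φ·sin φ) = 59.272367·(0.91653035 + 0.41147882·0.39996515) = 64.079803
y = r_b·(sin φ − φ·cos φ) = 59.272367·(0.39996515 − 0.41147882·0.91653035) = 1.353326

x=64.079803 y=1.353326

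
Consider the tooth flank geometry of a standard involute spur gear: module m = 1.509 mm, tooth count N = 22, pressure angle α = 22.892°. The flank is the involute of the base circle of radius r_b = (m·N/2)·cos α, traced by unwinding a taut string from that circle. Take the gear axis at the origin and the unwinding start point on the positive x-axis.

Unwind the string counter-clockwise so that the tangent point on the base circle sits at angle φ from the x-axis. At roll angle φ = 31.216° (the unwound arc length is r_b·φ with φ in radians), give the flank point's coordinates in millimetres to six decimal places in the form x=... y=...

x=17.395518 y=0.800112

pitch radius r_p = m·N/2 = 1.509·22/2 = 16.599000
base radius r_b = r_p·cos α = 16.599000·cos 22.892° = 15.291658
roll angle φ = 31.216° = 0.54482198 rad
x = r_b·(cos φ + φ·sin φ) = 15.291658·(0.85521957 + 0.54482198·0.51826585) = 17.395518
y = r_b·(sin φ − φ·cos φ) = 15.291658·(0.51826585 − 0.54482198·0.85521957) = 0.800112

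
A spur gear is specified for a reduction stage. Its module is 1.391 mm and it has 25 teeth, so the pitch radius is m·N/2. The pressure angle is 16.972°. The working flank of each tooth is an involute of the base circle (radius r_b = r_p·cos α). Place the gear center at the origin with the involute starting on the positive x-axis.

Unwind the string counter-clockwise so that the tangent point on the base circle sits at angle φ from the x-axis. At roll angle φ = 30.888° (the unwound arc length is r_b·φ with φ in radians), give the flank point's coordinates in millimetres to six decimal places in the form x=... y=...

x=18.874053 y=0.843537

pitch radius r_p = m·N/2 = 1.391·25/2 = 17.387500
base radius r_b = r_p·cos α = 17.387500·cos 16.972° = 16.630231
roll angle φ = 30.888° = 0.53909730 rad
x = r_b·(cos φ + φ·sin φ) = 16.630231·(0.85817244 + 0.53909730·0.51336153) = 18.874053
y = r_b·(sin φ − φ·cos φ) = 16.630231·(0.51336153 − 0.53909730·0.85817244) = 0.843537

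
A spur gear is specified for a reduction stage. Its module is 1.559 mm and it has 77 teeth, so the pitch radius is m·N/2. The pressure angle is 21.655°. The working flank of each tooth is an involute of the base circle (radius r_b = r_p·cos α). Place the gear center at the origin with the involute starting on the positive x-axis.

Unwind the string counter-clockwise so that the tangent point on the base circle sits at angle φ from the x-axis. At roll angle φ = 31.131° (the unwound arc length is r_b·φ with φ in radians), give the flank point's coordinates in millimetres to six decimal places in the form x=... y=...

pitch radius r_p = m·N/2 = 1.559·77/2 = 60.021500
base radius r_b = r_p·cos α = 60.021500·cos 21.655° = 55.785344
roll angle φ = 31.131° = 0.54333845 rad
x = r_b·(cos φ + φ·sin φ) = 55.785344·(0.85598749 + 0.54333845·0.51699654) = 63.421888
y = r_b·(sin φ − φ·cos φ) = 55.785344·(0.51699654 − 0.54333845·0.85598749) = 2.895573

x=63.421888 y=2.895573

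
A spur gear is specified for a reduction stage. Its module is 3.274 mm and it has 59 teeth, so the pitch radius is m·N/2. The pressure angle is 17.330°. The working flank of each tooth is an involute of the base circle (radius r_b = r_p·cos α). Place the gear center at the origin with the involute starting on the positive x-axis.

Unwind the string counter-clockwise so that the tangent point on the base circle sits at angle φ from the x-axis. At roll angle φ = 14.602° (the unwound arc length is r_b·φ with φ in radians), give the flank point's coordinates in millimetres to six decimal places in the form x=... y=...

pitch radius r_p = m·N/2 = 3.274·59/2 = 96.583000
base radius r_b = r_p·cos α = 96.583000·cos 17.330° = 92.198611
roll angle φ = 14.602° = 0.25485298 rad
x = r_b·(cos φ + φ·sin φ) = 92.198611·(0.96770037 + 0.25485298·0.25210314) = 95.144321
y = r_b·(sin φ − φ·cos φ) = 92.198611·(0.25210314 − 0.25485298·0.96770037) = 0.505416

x=95.144321 y=0.505416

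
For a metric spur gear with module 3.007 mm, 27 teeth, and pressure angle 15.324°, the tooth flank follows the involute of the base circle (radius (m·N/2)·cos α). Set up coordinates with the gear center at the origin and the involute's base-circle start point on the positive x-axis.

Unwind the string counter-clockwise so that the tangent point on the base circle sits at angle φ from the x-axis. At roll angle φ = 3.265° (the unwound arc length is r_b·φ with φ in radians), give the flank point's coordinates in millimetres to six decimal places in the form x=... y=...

x=39.214752 y=0.002414

pitch radius r_p = m·N/2 = 3.007·27/2 = 40.594500
base radius r_b = r_p·cos α = 40.594500·cos 15.324° = 39.151236
roll angle φ = 3.265° = 0.05698500 rad
x = r_b·(cos φ + φ·sin φ) = 39.151236·(0.99837679 + 0.05698500·0.05695416) = 39.214752
y = r_b·(sin φ − φ·cos φ) = 39.151236·(0.05695416 − 0.05698500·0.99837679) = 0.002414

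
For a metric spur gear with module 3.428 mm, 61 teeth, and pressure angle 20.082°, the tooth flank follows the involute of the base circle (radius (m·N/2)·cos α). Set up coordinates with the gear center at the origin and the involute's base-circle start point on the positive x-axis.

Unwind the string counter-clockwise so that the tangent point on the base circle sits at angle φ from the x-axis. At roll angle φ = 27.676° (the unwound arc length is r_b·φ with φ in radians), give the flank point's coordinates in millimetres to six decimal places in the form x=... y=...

pitch radius r_p = m·N/2 = 3.428·61/2 = 104.554000
base radius r_b = r_p·cos α = 104.554000·cos 20.082° = 98.197344
roll angle φ = 27.676° = 0.48303732 rad
x = r_b·(cos φ + φ·sin φ) = 98.197344·(0.88558826 + 0.48303732·0.46447113) = 108.993666
y = r_b·(sin φ − φ·cos φ) = 98.197344·(0.46447113 − 0.48303732·0.88558826) = 3.603739

x=108.993666 y=3.603739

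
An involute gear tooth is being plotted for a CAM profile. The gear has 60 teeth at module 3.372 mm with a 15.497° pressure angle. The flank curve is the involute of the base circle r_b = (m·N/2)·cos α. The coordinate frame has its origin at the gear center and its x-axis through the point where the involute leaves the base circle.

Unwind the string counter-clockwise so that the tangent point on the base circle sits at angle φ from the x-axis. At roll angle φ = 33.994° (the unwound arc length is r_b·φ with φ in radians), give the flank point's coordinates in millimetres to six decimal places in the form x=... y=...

x=113.159157 y=6.550551

pitch radius r_p = m·N/2 = 3.372·60/2 = 101.160000
base radius r_b = r_p·cos α = 101.160000·cos 15.497° = 97.482272
roll angle φ = 33.994° = 0.59330723 rad
x = r_b·(cos φ + φ·sin φ) = 97.482272·(0.82909613 + 0.59330723·0.55910608) = 113.159157
y = r_b·(sin φ − φ·cos φ) = 97.482272·(0.55910608 − 0.59330723·0.82909613) = 6.550551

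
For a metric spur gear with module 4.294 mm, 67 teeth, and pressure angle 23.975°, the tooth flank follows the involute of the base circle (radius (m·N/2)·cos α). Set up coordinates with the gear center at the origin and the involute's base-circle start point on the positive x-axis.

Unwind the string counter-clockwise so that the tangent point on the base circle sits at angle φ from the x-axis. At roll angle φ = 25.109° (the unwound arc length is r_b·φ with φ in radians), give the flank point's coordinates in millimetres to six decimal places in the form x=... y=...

x=143.459895 y=3.617069

pitch radius r_p = m·N/2 = 4.294·67/2 = 143.849000
base radius r_b = r_p·cos α = 143.849000·cos 23.975° = 131.438117
roll angle φ = 25.109° = 0.43823472 rad
x = r_b·(cos φ + φ·sin φ) = 131.438117·(0.90550215 + 0.43823472·0.42434166) = 143.459895
y = r_b·(sin φ − φ·cos φ) = 131.438117·(0.42434166 − 0.43823472·0.90550215) = 3.617069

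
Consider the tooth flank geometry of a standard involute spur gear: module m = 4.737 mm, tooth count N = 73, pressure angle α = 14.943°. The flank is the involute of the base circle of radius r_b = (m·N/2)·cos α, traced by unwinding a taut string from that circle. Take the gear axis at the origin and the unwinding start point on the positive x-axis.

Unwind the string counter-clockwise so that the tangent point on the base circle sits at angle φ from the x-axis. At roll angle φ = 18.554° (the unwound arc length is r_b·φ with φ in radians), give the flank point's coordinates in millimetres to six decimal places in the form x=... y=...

x=175.584218 y=1.871191

pitch radius r_p = m·N/2 = 4.737·73/2 = 172.900500
base radius r_b = r_p·cos α = 172.900500·cos 14.943° = 167.053495
roll angle φ = 18.554° = 0.32382839 rad
x = r_b·(cos φ + φ·sin φ) = 167.053495·(0.94802418 + 0.32382839·0.31819829) = 175.584218
y = r_b·(sin φ − φ·cos φ) = 167.053495·(0.31819829 − 0.32382839·0.94802418) = 1.871191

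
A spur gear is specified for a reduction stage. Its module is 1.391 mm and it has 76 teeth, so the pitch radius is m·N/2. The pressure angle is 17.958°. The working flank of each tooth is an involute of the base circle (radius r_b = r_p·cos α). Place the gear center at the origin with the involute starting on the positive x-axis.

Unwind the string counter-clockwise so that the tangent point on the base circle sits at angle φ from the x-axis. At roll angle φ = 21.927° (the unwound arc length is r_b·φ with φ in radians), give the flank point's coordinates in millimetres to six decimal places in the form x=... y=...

x=53.831345 y=0.925753

pitch radius r_p = m·N/2 = 1.391·76/2 = 52.858000
base radius r_b = r_p·cos α = 52.858000·cos 17.958° = 50.282905
roll angle φ = 21.927° = 0.38269835 rad
x = r_b·(cos φ + φ·sin φ) = 50.282905·(0.92766038 + 0.38269835·0.37342497) = 53.831345
y = r_b·(sin φ − φ·cos φ) = 50.282905·(0.37342497 − 0.38269835·0.92766038) = 0.925753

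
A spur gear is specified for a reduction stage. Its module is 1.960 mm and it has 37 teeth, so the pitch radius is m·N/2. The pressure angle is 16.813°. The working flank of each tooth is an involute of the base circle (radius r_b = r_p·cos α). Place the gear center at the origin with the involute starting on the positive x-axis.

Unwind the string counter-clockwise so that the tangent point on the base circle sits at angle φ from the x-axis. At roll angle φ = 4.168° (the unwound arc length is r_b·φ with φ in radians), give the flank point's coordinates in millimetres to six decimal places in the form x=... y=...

x=34.801745 y=0.004452

pitch radius r_p = m·N/2 = 1.960·37/2 = 36.260000
base radius r_b = r_p·cos α = 36.260000·cos 16.813° = 34.710026
roll angle φ = 4.168° = 0.07274532 rad
x = r_b·(cos φ + φ·sin φ) = 34.710026·(0.99735523 + 0.07274532·0.07268118) = 34.801745
y = r_b·(sin φ − φ·cos φ) = 34.710026·(0.07268118 − 0.07274532·0.99735523) = 0.004452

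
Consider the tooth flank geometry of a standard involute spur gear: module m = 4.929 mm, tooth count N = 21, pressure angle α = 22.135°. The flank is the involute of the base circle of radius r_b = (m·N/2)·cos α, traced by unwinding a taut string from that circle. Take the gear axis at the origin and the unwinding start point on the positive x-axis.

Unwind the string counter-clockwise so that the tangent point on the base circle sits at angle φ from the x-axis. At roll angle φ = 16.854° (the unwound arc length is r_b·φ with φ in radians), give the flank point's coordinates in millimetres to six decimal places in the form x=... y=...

pitch radius r_p = m·N/2 = 4.929·21/2 = 51.754500
base radius r_b = r_p·cos α = 51.754500·cos 22.135° = 47.940123
roll angle φ = 16.854° = 0.29415779 rad
x = r_b·(cos φ + φ·sin φ) = 47.940123·(0.95704667 + 0.29415779·0.28993392) = 49.969571
y = r_b·(sin φ − φ·cos φ) = 47.940123·(0.28993392 − 0.29415779·0.95704667) = 0.403233

x=49.969571 y=0.403233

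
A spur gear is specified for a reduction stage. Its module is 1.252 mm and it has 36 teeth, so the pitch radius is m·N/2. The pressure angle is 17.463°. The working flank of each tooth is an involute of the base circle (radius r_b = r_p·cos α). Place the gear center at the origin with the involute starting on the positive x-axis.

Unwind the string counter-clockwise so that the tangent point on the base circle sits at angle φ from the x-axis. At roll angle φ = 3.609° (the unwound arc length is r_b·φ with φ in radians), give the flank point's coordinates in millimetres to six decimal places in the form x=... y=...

x=21.539941 y=0.001790

pitch radius r_p = m·N/2 = 1.252·36/2 = 22.536000
base radius r_b = r_p·cos α = 22.536000·cos 17.463° = 21.497337
roll angle φ = 3.609° = 0.06298893 rad
x = r_b·(cos φ + φ·sin φ) = 21.497337·(0.99801685 + 0.06298893·0.06294729) = 21.539941
y = r_b·(sin φ − φ·cos φ) = 21.497337·(0.06294729 − 0.06298893·0.99801685) = 0.001790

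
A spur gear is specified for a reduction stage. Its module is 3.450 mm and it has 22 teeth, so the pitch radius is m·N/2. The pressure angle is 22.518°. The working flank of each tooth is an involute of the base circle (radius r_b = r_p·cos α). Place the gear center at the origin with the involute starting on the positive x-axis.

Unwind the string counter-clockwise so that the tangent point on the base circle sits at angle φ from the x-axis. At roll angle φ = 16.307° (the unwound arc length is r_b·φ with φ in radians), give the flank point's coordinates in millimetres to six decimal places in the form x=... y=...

pitch radius r_p = m·N/2 = 3.450·22/2 = 37.950000
base radius r_b = r_p·cos α = 37.950000·cos 22.518° = 35.056664
roll angle φ = 16.307° = 0.28461084 rad
x = r_b·(cos φ + φ·sin φ) = 35.056664·(0.95977099 + 0.28461084·0.28078397) = 36.447893
y = r_b·(sin φ − φ·cos φ) = 35.056664·(0.28078397 − 0.28461084·0.95977099) = 0.267228

x=36.447893 y=0.267228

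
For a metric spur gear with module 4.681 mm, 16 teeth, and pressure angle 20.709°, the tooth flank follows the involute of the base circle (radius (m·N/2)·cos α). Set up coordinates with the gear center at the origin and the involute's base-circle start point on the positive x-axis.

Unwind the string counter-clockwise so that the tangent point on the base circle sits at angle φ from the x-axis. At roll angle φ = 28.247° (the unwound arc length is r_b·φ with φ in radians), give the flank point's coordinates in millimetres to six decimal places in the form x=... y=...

pitch radius r_p = m·N/2 = 4.681·16/2 = 37.448000
base radius r_b = r_p·cos α = 37.448000·cos 20.709° = 35.028428
roll angle φ = 28.247° = 0.49300315 rad
x = r_b·(cos φ + φ·sin φ) = 35.028428·(0.88091552 + 0.49300315·0.47327354) = 39.030106
y = r_b·(sin φ − φ·cos φ) = 35.028428·(0.47327354 − 0.49300315·0.88091552) = 1.365388

x=39.030106 y=1.365388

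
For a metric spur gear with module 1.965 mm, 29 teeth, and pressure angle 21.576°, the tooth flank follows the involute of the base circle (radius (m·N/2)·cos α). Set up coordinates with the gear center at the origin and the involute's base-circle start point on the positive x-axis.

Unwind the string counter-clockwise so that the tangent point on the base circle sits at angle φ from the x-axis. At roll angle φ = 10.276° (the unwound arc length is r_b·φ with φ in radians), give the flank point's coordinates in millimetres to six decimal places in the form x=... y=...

pitch radius r_p = m·N/2 = 1.965·29/2 = 28.492500
base radius r_b = r_p·cos α = 28.492500·cos 21.576° = 26.496048
roll angle φ = 10.276° = 0.17935003 rad
x = r_b·(cos φ + φ·sin φ) = 26.496048·(0.98395985 + 0.17935003·0.17839007) = 26.918769
y = r_b·(sin φ − φ·cos φ) = 26.496048·(0.17839007 − 0.17935003·0.98395985) = 0.050789

x=26.918769 y=0.050789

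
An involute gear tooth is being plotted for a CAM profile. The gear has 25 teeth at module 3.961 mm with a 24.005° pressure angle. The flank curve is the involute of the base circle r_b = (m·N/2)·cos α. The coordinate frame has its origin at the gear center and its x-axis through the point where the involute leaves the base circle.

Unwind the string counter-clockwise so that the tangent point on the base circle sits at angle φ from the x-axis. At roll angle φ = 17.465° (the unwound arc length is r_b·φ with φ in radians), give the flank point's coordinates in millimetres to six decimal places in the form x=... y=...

pitch radius r_p = m·N/2 = 3.961·25/2 = 49.512500
base radius r_b = r_p·cos α = 49.512500·cos 24.005° = 45.230162
roll angle φ = 17.465° = 0.30482175 rad
x = r_b·(cos φ + φ·sin φ) = 45.230162·(0.95390046 + 0.30482175·0.30012315) = 47.282911
y = r_b·(sin φ − φ·cos φ) = 45.230162·(0.30012315 − 0.30482175·0.95390046) = 0.423062

x=47.282911 y=0.423062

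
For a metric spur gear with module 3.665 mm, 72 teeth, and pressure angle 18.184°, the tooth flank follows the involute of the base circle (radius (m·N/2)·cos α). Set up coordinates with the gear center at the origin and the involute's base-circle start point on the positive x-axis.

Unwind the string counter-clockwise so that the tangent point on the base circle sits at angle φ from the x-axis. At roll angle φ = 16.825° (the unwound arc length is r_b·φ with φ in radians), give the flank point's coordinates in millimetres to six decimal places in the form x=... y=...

pitch radius r_p = m·N/2 = 3.665·72/2 = 131.940000
base radius r_b = r_p·cos α = 131.940000·cos 18.184° = 125.350815
roll angle φ = 16.825° = 0.29365165 rad
x = r_b·(cos φ + φ·sin φ) = 125.350815·(0.95719329 + 0.29365165·0.28944948) = 130.639443
y = r_b·(sin φ − φ·cos φ) = 125.350815·(0.28944948 − 0.29365165·0.95719329) = 1.048947

x=130.639443 y=1.048947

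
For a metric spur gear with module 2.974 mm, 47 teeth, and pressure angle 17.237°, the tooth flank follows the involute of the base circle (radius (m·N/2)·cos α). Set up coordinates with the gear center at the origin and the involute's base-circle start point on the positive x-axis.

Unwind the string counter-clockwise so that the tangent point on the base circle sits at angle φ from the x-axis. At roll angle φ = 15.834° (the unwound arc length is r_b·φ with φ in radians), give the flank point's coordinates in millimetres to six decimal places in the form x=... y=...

x=69.250558 y=0.466030

pitch radius r_p = m·N/2 = 2.974·47/2 = 69.889000
base radius r_b = r_p·cos α = 69.889000·cos 17.237° = 66.750090
roll angle φ = 15.834° = 0.27635543 rad
x = r_b·(cos φ + φ·sin φ) = 66.750090·(0.96205625 + 0.27635543·0.27285119) = 69.250558
y = r_b·(sin φ − φ·cos φ) = 66.750090·(0.27285119 − 0.27635543·0.96205625) = 0.466030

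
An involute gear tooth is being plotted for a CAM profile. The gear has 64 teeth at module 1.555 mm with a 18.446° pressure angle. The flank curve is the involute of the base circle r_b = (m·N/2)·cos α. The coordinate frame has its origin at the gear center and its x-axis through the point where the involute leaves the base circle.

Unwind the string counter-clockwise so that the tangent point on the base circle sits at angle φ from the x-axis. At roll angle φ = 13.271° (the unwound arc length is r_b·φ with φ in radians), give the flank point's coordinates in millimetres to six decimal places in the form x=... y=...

x=48.452723 y=0.194475

pitch radius r_p = m·N/2 = 1.555·64/2 = 49.760000
base radius r_b = r_p·cos α = 49.760000·cos 18.446° = 47.203445
roll angle φ = 13.271° = 0.23162265 rad
x = r_b·(cos φ + φ·sin φ) = 47.203445·(0.97329519 + 0.23162265·0.22955714) = 48.452723
y = r_b·(sin φ − φ·cos φ) = 47.203445·(0.22955714 − 0.23162265·0.97329519) = 0.194475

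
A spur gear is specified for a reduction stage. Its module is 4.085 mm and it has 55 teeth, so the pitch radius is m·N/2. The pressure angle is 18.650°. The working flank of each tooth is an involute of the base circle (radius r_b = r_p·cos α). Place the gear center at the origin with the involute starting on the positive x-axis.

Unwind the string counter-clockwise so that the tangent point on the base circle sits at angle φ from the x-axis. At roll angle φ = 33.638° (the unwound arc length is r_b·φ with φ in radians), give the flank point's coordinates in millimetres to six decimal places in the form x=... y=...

pitch radius r_p = m·N/2 = 4.085·55/2 = 112.337500
base radius r_b = r_p·cos α = 112.337500·cos 18.650° = 106.438625
roll angle φ = 33.638° = 0.58709385 rad
x = r_b·(cos φ + φ·sin φ) = 106.438625·(0.83255403 + 0.58709385·0.55394384) = 123.231559
y = r_b·(sin φ − φ·cos φ) = 106.438625·(0.55394384 − 0.58709385·0.83255403) = 6.935167

x=123.231559 y=6.935167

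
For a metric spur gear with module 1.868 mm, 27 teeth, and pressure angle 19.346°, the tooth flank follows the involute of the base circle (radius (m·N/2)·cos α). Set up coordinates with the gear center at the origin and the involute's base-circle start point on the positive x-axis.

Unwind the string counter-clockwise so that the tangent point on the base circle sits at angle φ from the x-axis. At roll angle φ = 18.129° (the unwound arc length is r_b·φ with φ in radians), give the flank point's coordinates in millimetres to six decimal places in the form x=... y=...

x=24.955508 y=0.248741

pitch radius r_p = m·N/2 = 1.868·27/2 = 25.218000
base radius r_b = r_p·cos α = 25.218000·cos 19.346° = 23.794073
roll angle φ = 18.129° = 0.31641074 rad
x = r_b·(cos φ + φ·sin φ) = 23.794073·(0.95035836 + 0.31641074·0.31115749) = 24.955508
y = r_b·(sin φ − φ·cos φ) = 23.794073·(0.31115749 − 0.31641074·0.95035836) = 0.248741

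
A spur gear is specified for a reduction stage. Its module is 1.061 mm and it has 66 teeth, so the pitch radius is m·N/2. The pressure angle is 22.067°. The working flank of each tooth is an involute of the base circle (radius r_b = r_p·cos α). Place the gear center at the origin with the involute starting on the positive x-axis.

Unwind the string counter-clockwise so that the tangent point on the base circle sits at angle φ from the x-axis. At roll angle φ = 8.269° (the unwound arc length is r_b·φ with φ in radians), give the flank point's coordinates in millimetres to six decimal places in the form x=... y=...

pitch radius r_p = m·N/2 = 1.061·66/2 = 35.013000
base radius r_b = r_p·cos α = 35.013000·cos 22.067° = 32.448129
roll angle φ = 8.269° = 0.14432128 rad
x = r_b·(cos φ + φ·sin φ) = 32.448129·(0.98960375 + 0.14432128·0.14382079) = 32.784296
y = r_b·(sin φ − φ·cos φ) = 32.448129·(0.14382079 − 0.14432128·0.98960375) = 0.032446

x=32.784296 y=0.032446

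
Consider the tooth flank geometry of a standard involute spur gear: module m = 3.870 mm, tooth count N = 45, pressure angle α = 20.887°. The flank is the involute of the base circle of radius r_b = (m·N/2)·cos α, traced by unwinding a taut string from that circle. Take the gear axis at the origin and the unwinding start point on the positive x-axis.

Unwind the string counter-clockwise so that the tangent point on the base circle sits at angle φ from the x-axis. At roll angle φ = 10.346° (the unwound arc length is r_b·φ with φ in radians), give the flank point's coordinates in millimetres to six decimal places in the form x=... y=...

x=82.668412 y=0.159142

pitch radius r_p = m·N/2 = 3.870·45/2 = 87.075000
base radius r_b = r_p·cos α = 87.075000·cos 20.887° = 81.352900
roll angle φ = 10.346° = 0.18057176 rad
x = r_b·(cos φ + φ·sin φ) = 81.352900·(0.98374117 + 0.18057176·0.17959207) = 82.668412
y = r_b·(sin φ − φ·cos φ) = 81.352900·(0.17959207 − 0.18057176·0.98374117) = 0.159142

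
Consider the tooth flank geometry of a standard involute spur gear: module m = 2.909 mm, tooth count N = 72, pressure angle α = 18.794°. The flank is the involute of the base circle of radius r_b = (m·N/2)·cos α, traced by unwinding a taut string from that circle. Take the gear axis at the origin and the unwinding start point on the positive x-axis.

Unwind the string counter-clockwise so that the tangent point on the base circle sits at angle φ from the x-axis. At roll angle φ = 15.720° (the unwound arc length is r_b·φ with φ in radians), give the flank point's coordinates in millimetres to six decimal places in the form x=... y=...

x=102.801976 y=0.677402

pitch radius r_p = m·N/2 = 2.909·72/2 = 104.724000
base radius r_b = r_p·cos α = 104.724000·cos 18.794° = 99.140431
roll angle φ = 15.720° = 0.27436576 rad
x = r_b·(cos φ + φ·sin φ) = 99.140431·(0.96259723 + 0.27436576·0.27093647) = 102.801976
y = r_b·(sin φ − φ·cos φ) = 99.140431·(0.27093647 − 0.27436576·0.96259723) = 0.677402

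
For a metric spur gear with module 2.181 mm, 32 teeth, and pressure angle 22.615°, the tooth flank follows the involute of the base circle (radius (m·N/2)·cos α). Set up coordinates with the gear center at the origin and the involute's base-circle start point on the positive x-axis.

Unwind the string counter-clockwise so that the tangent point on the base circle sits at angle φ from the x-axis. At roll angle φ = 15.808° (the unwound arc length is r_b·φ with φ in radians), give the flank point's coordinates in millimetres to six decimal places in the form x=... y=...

pitch radius r_p = m·N/2 = 2.181·32/2 = 34.896000
base radius r_b = r_p·cos α = 34.896000·cos 22.615° = 32.212832
roll angle φ = 15.808° = 0.27590165 rad
x = r_b·(cos φ + φ·sin φ) = 32.212832·(0.96217997 + 0.27590165·0.27241460) = 33.415646
y = r_b·(sin φ − φ·cos φ) = 32.212832·(0.27241460 − 0.27590165·0.96217997) = 0.223800

x=33.415646 y=0.223800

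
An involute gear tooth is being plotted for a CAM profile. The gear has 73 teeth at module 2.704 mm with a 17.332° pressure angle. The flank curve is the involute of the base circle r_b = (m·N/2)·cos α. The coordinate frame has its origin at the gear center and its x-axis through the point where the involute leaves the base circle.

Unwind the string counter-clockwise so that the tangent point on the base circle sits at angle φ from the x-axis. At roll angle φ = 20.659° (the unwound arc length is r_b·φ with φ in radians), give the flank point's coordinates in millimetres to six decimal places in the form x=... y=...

x=100.141418 y=1.453117

pitch radius r_p = m·N/2 = 2.704·73/2 = 98.696000
base radius r_b = r_p·cos α = 98.696000·cos 17.332° = 94.214665
roll angle φ = 20.659° = 0.36056757 rad
x = r_b·(cos φ + φ·sin φ) = 94.214665·(0.93569673 + 0.36056757·0.35280536) = 100.141418
y = r_b·(sin φ − φ·cos φ) = 94.214665·(0.35280536 − 0.36056757·0.93569673) = 1.453117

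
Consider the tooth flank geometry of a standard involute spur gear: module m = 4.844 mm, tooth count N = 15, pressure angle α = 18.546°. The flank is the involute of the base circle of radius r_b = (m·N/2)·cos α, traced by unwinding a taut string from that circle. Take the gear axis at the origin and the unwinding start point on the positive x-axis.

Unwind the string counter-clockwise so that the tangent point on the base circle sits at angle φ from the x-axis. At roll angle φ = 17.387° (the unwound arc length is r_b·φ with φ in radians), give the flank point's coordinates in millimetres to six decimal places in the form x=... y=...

x=35.992920 y=0.317896

pitch radius r_p = m·N/2 = 4.844·15/2 = 36.330000
base radius r_b = r_p·cos α = 36.330000·cos 18.546° = 34.443332
roll angle φ = 17.387° = 0.30346040 rad
x = r_b·(cos φ + φ·sin φ) = 34.443332·(0.95430815 + 0.30346040·0.29882427) = 35.992920
y = r_b·(sin φ − φ·cos φ) = 34.443332·(0.29882427 − 0.30346040·0.95430815) = 0.317896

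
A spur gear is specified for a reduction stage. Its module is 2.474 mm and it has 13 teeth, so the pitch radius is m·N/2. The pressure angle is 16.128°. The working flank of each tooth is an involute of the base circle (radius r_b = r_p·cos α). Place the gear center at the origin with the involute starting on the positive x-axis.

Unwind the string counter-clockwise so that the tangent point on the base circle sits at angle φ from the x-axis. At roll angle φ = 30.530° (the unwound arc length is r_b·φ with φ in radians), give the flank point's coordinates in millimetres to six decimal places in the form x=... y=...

pitch radius r_p = m·N/2 = 2.474·13/2 = 16.081000
base radius r_b = r_p·cos α = 16.081000·cos 16.128° = 15.448108
roll angle φ = 30.530° = 0.53284902 rad
x = r_b·(cos φ + φ·sin φ) = 15.448108·(0.86136330 + 0.53284902·0.50798944) = 17.487953
y = r_b·(sin φ − φ·cos φ) = 15.448108·(0.50798944 − 0.53284902·0.86136330) = 0.757156

x=17.487953 y=0.757156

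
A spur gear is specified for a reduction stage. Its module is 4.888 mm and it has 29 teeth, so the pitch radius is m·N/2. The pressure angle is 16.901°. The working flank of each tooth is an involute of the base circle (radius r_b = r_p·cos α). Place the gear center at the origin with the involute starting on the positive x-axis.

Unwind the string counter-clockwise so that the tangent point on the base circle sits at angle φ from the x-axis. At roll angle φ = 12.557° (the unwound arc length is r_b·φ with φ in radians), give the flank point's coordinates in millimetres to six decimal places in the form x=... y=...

x=69.423879 y=0.236813

pitch radius r_p = m·N/2 = 4.888·29/2 = 70.876000
base radius r_b = r_p·cos α = 70.876000·cos 16.901° = 67.814760
roll angle φ = 12.557° = 0.21916099 rad
x = r_b·(cos φ + φ·sin φ) = 67.814760·(0.97608020 + 0.21916099·0.21741076) = 69.423879
y = r_b·(sin φ − φ·cos φ) = 67.814760·(0.21741076 − 0.21916099·0.97608020) = 0.236813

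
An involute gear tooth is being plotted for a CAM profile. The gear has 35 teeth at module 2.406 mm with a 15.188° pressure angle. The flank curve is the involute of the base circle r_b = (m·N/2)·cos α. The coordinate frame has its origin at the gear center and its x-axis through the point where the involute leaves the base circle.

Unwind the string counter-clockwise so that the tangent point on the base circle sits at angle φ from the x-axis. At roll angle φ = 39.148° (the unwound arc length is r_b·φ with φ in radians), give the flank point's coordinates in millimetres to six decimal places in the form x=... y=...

x=49.040694 y=4.122121

pitch radius r_p = m·N/2 = 2.406·35/2 = 42.105000
base radius r_b = r_p·cos α = 42.105000·cos 15.188° = 40.634331
roll angle φ = 39.148° = 0.68326150 rad
x = r_b·(cos φ + φ·sin φ) = 40.634331·(0.77551778 + 0.68326150·0.63132573) = 49.040694
y = r_b·(sin φ − φ·cos φ) = 40.634331·(0.63132573 − 0.68326150·0.77551778) = 4.122121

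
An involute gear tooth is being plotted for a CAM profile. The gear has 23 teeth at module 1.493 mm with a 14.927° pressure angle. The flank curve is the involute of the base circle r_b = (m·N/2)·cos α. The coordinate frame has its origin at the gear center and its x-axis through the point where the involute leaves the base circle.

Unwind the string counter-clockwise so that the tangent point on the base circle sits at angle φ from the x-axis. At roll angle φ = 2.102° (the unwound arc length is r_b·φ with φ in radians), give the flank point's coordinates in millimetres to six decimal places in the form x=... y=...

x=16.601273 y=0.000273

pitch radius r_p = m·N/2 = 1.493·23/2 = 17.169500
base radius r_b = r_p·cos α = 17.169500·cos 14.927° = 16.590112
roll angle φ = 2.102° = 0.03668682 rad
x = r_b·(cos φ + φ·sin φ) = 16.590112·(0.99932711 + 0.03668682·0.03667859) = 16.601273
y = r_b·(sin φ − φ·cos φ) = 16.590112·(0.03667859 − 0.03668682·0.99932711) = 0.000273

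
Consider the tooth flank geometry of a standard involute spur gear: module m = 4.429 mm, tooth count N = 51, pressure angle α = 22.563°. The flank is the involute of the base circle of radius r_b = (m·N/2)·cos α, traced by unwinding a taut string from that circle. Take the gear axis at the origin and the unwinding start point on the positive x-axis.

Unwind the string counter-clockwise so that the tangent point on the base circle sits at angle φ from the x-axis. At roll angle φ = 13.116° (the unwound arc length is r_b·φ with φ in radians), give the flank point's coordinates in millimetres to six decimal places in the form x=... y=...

x=106.991902 y=0.414859

pitch radius r_p = m·N/2 = 4.429·51/2 = 112.939500
base radius r_b = r_p·cos α = 112.939500·cos 22.563° = 104.294906
roll angle φ = 13.116° = 0.22891738 rad
x = r_b·(cos φ + φ·sin φ) = 104.294906·(0.97391264 + 0.22891738·0.22692328) = 106.991902
y = r_b·(sin φ − φ·cos φ) = 104.294906·(0.22692328 − 0.22891738·0.97391264) = 0.414859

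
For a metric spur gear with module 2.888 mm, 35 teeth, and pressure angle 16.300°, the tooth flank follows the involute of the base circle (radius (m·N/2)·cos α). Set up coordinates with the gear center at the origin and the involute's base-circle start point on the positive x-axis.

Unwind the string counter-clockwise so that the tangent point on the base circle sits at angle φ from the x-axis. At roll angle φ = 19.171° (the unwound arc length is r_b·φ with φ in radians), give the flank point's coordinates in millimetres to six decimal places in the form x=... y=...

pitch radius r_p = m·N/2 = 2.888·35/2 = 50.540000
base radius r_b = r_p·cos α = 50.540000·cos 16.300° = 48.508559
roll angle φ = 19.171° = 0.33459707 rad
x = r_b·(cos φ + φ·sin φ) = 48.508559·(0.94454270 + 0.33459707·0.32838861) = 51.148423
y = r_b·(sin φ − φ·cos φ) = 48.508559·(0.32838861 − 0.33459707·0.94454270) = 0.598954

x=51.148423 y=0.598954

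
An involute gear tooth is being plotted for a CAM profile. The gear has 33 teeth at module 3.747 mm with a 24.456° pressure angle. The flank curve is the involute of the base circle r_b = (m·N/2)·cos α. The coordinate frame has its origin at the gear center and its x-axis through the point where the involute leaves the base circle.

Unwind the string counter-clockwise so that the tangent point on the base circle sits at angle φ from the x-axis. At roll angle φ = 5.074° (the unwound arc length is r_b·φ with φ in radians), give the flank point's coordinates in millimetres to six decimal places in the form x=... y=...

x=56.498733 y=0.013019

pitch radius r_p = m·N/2 = 3.747·33/2 = 61.825500
base radius r_b = r_p·cos α = 61.825500·cos 24.456° = 56.278483
roll angle φ = 5.074° = 0.08855801 rad
x = r_b·(cos φ + φ·sin φ) = 56.278483·(0.99608130 + 0.08855801·0.08844230) = 56.498733
y = r_b·(sin φ − φ·cos φ) = 56.278483·(0.08844230 − 0.08855801·0.99608130) = 0.013019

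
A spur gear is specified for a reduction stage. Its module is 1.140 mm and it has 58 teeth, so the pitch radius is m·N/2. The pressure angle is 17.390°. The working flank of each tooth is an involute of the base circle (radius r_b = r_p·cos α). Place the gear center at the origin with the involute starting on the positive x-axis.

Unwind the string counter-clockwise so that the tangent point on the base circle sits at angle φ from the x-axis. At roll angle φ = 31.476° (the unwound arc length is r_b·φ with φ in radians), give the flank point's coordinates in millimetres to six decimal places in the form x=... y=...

x=35.956370 y=1.691492

pitch radius r_p = m·N/2 = 1.140·58/2 = 33.060000
base radius r_b = r_p·cos α = 33.060000·cos 17.390° = 31.548910
roll angle φ = 31.476° = 0.54935984 rad
x = r_b·(cos φ + φ·sin φ) = 31.548910·(0.85285895 + 0.54935984·0.52214137) = 35.956370
y = r_b·(sin φ − φ·cos φ) = 31.548910·(0.52214137 − 0.54935984·0.85285895) = 1.691492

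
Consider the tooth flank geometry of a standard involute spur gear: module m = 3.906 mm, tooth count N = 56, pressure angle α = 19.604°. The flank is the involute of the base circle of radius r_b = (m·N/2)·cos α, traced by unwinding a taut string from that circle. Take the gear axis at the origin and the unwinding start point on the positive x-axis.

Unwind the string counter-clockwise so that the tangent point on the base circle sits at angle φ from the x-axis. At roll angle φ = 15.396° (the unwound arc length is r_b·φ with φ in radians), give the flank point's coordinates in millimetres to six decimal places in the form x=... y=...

x=106.681113 y=0.661534

pitch radius r_p = m·N/2 = 3.906·56/2 = 109.368000
base radius r_b = r_p·cos α = 109.368000·cos 19.604° = 103.028378
roll angle φ = 15.396° = 0.26871089 rad
x = r_b·(cos φ + φ·sin φ) = 103.028378·(0.96411394 + 0.26871089·0.26548881) = 106.681113
y = r_b·(sin φ − φ·cos φ) = 103.028378·(0.26548881 − 0.26871089·0.96411394) = 0.661534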